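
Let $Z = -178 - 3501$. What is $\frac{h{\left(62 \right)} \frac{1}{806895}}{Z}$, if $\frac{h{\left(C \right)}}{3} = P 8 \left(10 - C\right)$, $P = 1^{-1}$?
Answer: $\frac{32}{76117095} \approx 4.204 \cdot 10^{-7}$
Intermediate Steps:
$P = 1$
$h{\left(C \right)} = 240 - 24 C$ ($h{\left(C \right)} = 3 \cdot 1 \cdot 8 \left(10 - C\right) = 3 \cdot 8 \left(10 - C\right) = 3 \left(80 - 8 C\right) = 240 - 24 C$)
$Z = -3679$ ($Z = -178 - 3501 = -3679$)
$\frac{h{\left(62 \right)} \frac{1}{806895}}{Z} = \frac{\left(240 - 1488\right) \frac{1}{806895}}{-3679} = \left(240 - 1488\right) \frac{1}{806895} \left(- \frac{1}{3679}\right) = \left(-1248\right) \frac{1}{806895} \left(- \frac{1}{3679}\right) = \left(- \frac{416}{268965}\right) \left(- \frac{1}{3679}\right) = \frac{32}{76117095}$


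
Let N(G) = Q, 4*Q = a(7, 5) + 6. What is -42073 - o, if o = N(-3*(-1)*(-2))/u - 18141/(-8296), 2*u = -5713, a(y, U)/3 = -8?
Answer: -1994155568701/47395048 ≈ -42075.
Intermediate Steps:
a(y, U) = -24 (a(y, U) = 3*(-8) = -24)
u = -5713/2 (u = (½)*(-5713) = -5713/2 ≈ -2856.5)
Q = -9/2 (Q = (-24 + 6)/4 = (¼)*(-18) = -9/2 ≈ -4.5000)
N(G) = -9/2
o = 103714197/47395048 (o = -9/(2*(-5713/2)) - 18141/(-8296) = -9/2*(-2/5713) - 18141*(-1/8296) = 9/5713 + 18141/8296 = 103714197/47395048 ≈ 2.1883)
-42073 - o = -42073 - 1*103714197/47395048 = -42073 - 103714197/47395048 = -1994155568701/47395048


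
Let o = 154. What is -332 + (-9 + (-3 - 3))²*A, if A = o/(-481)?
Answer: -194342/481 ≈ -404.04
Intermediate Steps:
A = -154/481 (A = 154/(-481) = 154*(-1/481) = -154/481 ≈ -0.32017)
-332 + (-9 + (-3 - 3))²*A = -332 + (-9 + (-3 - 3))²*(-154/481) = -332 + (-9 - 6)²*(-154/481) = -332 + (-15)²*(-154/481) = -332 + 225*(-154/481) = -332 - 34650/481 = -194342/481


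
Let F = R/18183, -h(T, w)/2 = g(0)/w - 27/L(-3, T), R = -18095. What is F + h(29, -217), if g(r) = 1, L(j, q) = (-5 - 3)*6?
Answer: -6057581/2869608 ≈ -2.1109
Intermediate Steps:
L(j, q) = -48 (L(j, q) = -8*6 = -48)
h(T, w) = -9/8 - 2/w (h(T, w) = -2*(1/w - 27/(-48)) = -2*(1/w - 27*(-1/48)) = -2*(1/w + 9/16) = -2*(9/16 + 1/w) = -9/8 - 2/w)
F = -1645/1653 (F = -18095/18183 = -18095*1/18183 = -1645/1653 ≈ -0.99516)
F + h(29, -217) = -1645/1653 + (-9/8 - 2/(-217)) = -1645/1653 + (-9/8 - 2*(-1/217)) = -1645/1653 + (-9/8 + 2/217) = -1645/1653 - 1937/1736 = -6057581/2869608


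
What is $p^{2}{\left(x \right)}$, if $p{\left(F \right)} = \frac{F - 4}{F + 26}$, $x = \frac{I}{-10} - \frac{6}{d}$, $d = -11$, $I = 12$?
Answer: $\frac{16384}{485809} \approx 0.033725$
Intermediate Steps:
$x = - \frac{36}{55}$ ($x = \frac{12}{-10} - \frac{6}{-11} = 12 \left(- \frac{1}{10}\right) - - \frac{6}{11} = - \frac{6}{5} + \frac{6}{11} = - \frac{36}{55} \approx -0.65455$)
$p{\left(F \right)} = \frac{-4 + F}{26 + F}$
$p^{2}{\left(x \right)} = \left(\frac{-4 - \frac{36}{55}}{26 - \frac{36}{55}}\right)^{2} = \left(\frac{1}{\frac{1394}{55}} \left(- \frac{256}{55}\right)\right)^{2} = \left(\frac{55}{1394} \left(- \frac{256}{55}\right)\right)^{2} = \left(- \frac{128}{697}\right)^{2} = \frac{16384}{485809}$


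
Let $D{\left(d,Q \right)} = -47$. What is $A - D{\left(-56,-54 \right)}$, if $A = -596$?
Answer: $-549$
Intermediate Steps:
$A - D{\left(-56,-54 \right)} = -596 - -47 = -596 + 47 = -549$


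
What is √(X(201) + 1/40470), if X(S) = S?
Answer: √329202041370/40470 ≈ 14.177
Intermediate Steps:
√(X(201) + 1/40470) = √(201 + 1/40470) = √(8134471/40470) = √329202041370/40470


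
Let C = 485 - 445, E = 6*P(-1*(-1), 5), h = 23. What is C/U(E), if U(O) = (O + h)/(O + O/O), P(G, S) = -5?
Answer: 1160/7 ≈ 165.71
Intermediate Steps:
E = -30 (E = 6*(-5) = -30)
U(O) = (23 + O)/(1 + O) (U(O) = (O + 23)/(O + O/O) = (23 + O)/(O + 1) = (23 + O)/(1 + O))
C = 40
C/U(E) = 40/(((23 - 30)/(1 - 30))) = 40/((-7/(-29))) = 40/((-1/29*(-7))) = 40/(7/29) = 40*(29/7) = 1160/7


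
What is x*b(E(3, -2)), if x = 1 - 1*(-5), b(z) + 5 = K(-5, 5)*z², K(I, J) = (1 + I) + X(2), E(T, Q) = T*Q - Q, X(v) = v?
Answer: -222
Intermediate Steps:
E(T, Q) = -Q + Q*T (E(T, Q) = Q*T - Q = -Q + Q*T)
K(I, J) = 3 + I (K(I, J) = (1 + I) + 2 = 3 + I)
b(z) = -5 - 2*z² (b(z) = -5 + (3 - 5)*z² = -5 - 2*z²)
x = 6 (x = 1 + 5 = 6)
x*b(E(3, -2)) = 6*(-5 - 2*4*(-1 + 3)²) = 6*(-5 - 2*(-2*2)²) = 6*(-5 - 2*(-4)²) = 6*(-5 - 2*16) = 6*(-5 - 32) = 6*(-37) = -222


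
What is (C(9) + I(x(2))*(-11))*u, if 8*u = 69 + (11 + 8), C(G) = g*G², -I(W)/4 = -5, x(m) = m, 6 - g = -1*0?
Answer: 2926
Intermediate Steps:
g = 6 (g = 6 - (-1)*0 = 6 - 1*0 = 6 + 0 = 6)
I(W) = 20 (I(W) = -4*(-5) = 20)
C(G) = 6*G²
u = 11 (u = (69 + (11 + 8))/8 = (69 + 19)/8 = (⅛)*88 = 11)
(C(9) + I(x(2))*(-11))*u = (6*9² + 20*(-11))*11 = (6*81 - 220)*11 = (486 - 220)*11 = 266*11 = 2926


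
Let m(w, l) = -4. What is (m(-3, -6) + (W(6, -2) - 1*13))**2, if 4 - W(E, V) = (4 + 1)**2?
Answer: 1444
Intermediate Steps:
W(E, V) = -21 (W(E, V) = 4 - (4 + 1)**2 = 4 - 1*5**2 = 4 - 1*25 = 4 - 25 = -21)
(m(-3, -6) + (W(6, -2) - 1*13))**2 = (-4 + (-21 - 1*13))**2 = (-4 + (-21 - 13))**2 = (-4 - 34)**2 = (-38)**2 = 1444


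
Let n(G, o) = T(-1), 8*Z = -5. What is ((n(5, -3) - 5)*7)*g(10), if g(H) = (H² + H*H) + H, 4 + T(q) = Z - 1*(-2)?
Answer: -44835/4 ≈ -11209.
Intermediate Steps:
Z = -5/8 (Z = (⅛)*(-5) = -5/8 ≈ -0.62500)
T(q) = -21/8 (T(q) = -4 + (-5/8 - 1*(-2)) = -4 + (-5/8 + 2) = -4 + 11/8 = -21/8)
n(G, o) = -21/8
g(H) = H + 2*H² (g(H) = (H² + H²) + H = 2*H² + H = H + 2*H²)
((n(5, -3) - 5)*7)*g(10) = ((-21/8 - 5)*7)*(10*(1 + 2*10)) = (-61/8*7)*(10*(1 + 20)) = -2135*21/4 = -427/8*210 = -44835/4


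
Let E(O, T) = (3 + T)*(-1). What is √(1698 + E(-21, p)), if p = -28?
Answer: √1723 ≈ 41.509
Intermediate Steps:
E(O, T) = -3 - T
√(1698 + E(-21, p)) = √(1698 + (-3 - 1*(-28))) = √(1698 + (-3 + 28)) = √(1698 + 25) = √1723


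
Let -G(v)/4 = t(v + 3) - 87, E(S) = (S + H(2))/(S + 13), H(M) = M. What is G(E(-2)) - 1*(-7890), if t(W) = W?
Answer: 8226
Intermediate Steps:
E(S) = (2 + S)/(13 + S) (E(S) = (S + 2)/(S + 13) = (2 + S)/(13 + S))
G(v) = 336 - 4*v (G(v) = -4*((v + 3) - 87) = -4*((3 + v) - 87) = -4*(-84 + v) = 336 - 4*v)
G(E(-2)) - 1*(-7890) = (336 - 4*(2 - 2)/(13 - 2)) - 1*(-7890) = (336 - 4*0/11) + 7890 = (336 - 4*0) + 7890 = (336 + 0) + 7890 = 336 + 7890 = 8226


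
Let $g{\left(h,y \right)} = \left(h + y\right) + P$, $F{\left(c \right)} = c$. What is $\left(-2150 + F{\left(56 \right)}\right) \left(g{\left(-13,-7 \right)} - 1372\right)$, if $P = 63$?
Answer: $2782926$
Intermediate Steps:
$g{\left(h,y \right)} = 63 + h + y$ ($g{\left(h,y \right)} = \left(h + y\right) + 63 = 63 + h + y$)
$\left(-2150 + F{\left(56 \right)}\right) \left(g{\left(-13,-7 \right)} - 1372\right) = \left(-2150 + 56\right) \left(\left(63 - 13 - 7\right) - 1372\right) = - 2094 \left(43 - 1372\right) = \left(-2094\right) \left(-1329\right) = 2782926$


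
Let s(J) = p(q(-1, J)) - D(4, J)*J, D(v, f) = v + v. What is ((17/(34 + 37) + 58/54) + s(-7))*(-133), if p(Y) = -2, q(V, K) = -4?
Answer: -14102788/1917 ≈ -7356.7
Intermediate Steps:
D(v, f) = 2*v
s(J) = -2 - 8*J (s(J) = -2 - 2*4*J = -2 - 8*J)
((17/(34 + 37) + 58/54) + s(-7))*(-133) = ((17/(34 + 37) + 58/54) + (-2 - 8*(-7)))*(-133) = ((17/71 + 58*(1/54)) + (-2 + 56))*(-133) = ((17*(1/71) + 29/27) + 54)*(-133) = ((17/71 + 29/27) + 54)*(-133) = (2518/1917 + 54)*(-133) = (106036/1917)*(-133) = -14102788/1917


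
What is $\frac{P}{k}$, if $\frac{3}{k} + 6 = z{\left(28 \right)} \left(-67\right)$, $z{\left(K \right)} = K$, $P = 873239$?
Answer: $- \frac{1643435798}{3} \approx -5.4781 \cdot 10^{8}$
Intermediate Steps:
$k = - \frac{3}{1882}$ ($k = \frac{3}{-6 + 28 \left(-67\right)} = \frac{3}{-6 - 1876} = \frac{3}{-1882} = 3 \left(- \frac{1}{1882}\right) = - \frac{3}{1882} \approx -0.001594$)
$\frac{P}{k} = \frac{873239}{- \frac{3}{1882}} = 873239 \left(- \frac{1882}{3}\right) = - \frac{1643435798}{3}$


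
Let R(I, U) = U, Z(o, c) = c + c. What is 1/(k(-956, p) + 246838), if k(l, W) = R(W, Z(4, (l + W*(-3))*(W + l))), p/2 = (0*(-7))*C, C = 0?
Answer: 1/2074710 ≈ 4.8199e-7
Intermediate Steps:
p = 0 (p = 2*((0*(-7))*0) = 2*(0*0) = 2*0 = 0)
Z(o, c) = 2*c
k(l, W) = 2*(W + l)*(l - 3*W) (k(l, W) = 2*((l + W*(-3))*(W + l)) = 2*((l - 3*W)*(W + l)) = 2*((W + l)*(l - 3*W)) = 2*(W + l)*(l - 3*W))
1/(k(-956, p) + 246838) = 1/((-6*0**2 + 2*(-956)**2 - 4*0*(-956)) + 246838) = 1/((-6*0 + 2*913936 + 0) + 246838) = 1/((0 + 1827872 + 0) + 246838) = 1/(1827872 + 246838) = 1/2074710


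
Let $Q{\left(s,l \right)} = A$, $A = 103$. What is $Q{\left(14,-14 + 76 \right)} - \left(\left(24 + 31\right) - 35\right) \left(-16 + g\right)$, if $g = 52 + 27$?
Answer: $-1157$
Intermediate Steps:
$g = 79$
$Q{\left(s,l \right)} = 103$
$Q{\left(14,-14 + 76 \right)} - \left(\left(24 + 31\right) - 35\right) \left(-16 + g\right) = 103 - \left(\left(24 + 31\right) - 35\right) \left(-16 + 79\right) = 103 - \left(55 - 35\right) 63 = 103 - 20 \cdot 63 = 103 - 1260 = -1157$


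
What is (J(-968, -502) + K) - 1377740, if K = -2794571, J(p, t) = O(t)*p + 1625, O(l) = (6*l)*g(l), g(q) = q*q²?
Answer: -368842945191614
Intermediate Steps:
g(q) = q³
O(l) = 6*l⁴ (O(l) = (6*l)*l³ = 6*l⁴)
J(p, t) = 1625 + 6*p*t⁴ (J(p, t) = (6*t⁴)*p + 1625 = 6*p*t⁴ + 1625 = 1625 + 6*p*t⁴)
(J(-968, -502) + K) - 1377740 = ((1625 + 6*(-968)*(-502)⁴) - 2794571) - 1377740 = ((1625 + 6*(-968)*63506016016) - 2794571) - 1377740 = ((1625 - 368842941020928) - 2794571) - 1377740 = (-368842941019303 - 2794571) - 1377740 = -368842943813874 - 1377740 = -368842945191614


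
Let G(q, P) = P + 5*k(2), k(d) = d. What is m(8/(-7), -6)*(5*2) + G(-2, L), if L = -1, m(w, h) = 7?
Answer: 79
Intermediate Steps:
G(q, P) = 10 + P (G(q, P) = P + 5*2 = P + 10 = 10 + P)
m(8/(-7), -6)*(5*2) + G(-2, L) = 7*(5*2) + (10 - 1) = 7*10 + 9 = 70 + 9 = 79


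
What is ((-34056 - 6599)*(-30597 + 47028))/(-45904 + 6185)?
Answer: 668002305/39719 ≈ 16818.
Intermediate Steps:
((-34056 - 6599)*(-30597 + 47028))/(-45904 + 6185) = -40655*16431/(-39719) = -668002305*(-1/39719) = 668002305/39719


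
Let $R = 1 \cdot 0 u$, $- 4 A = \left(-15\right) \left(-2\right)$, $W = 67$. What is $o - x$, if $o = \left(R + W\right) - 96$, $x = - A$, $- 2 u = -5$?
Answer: $- \frac{73}{2} \approx -36.5$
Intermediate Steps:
$u = \frac{5}{2}$ ($u = \left(- \frac{1}{2}\right) \left(-5\right) = \frac{5}{2} \approx 2.5$)
$A = - \frac{15}{2}$ ($A = - \frac{\left(-15\right) \left(-2\right)}{4} = \left(- \frac{1}{4}\right) 30 = - \frac{15}{2} \approx -7.5$)
$R = 0$ ($R = 1 \cdot 0 \cdot \frac{5}{2} = 0 \cdot \frac{5}{2} = 0$)
$x = \frac{15}{2}$ ($x = \left(-1\right) \left(- \frac{15}{2}\right) = \frac{15}{2} \approx 7.5$)
$o = -29$ ($o = \left(0 + 67\right) - 96 = 67 - 96 = -29$)
$o - x = -29 - \frac{15}{2} = - \frac{73}{2}$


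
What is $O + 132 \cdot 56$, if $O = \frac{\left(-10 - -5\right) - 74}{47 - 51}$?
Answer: $\frac{29647}{4} \approx 7411.8$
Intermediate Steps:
$O = \frac{79}{4}$ ($O = \frac{\left(-10 + 5\right) - 74}{-4} = \left(-5 - 74\right) \left(- \frac{1}{4}\right) = \left(-79\right) \left(- \frac{1}{4}\right) = \frac{79}{4} \approx 19.75$)
$O + 132 \cdot 56 = \frac{79}{4} + 132 \cdot 56 = \frac{79}{4} + 7392 = \frac{29647}{4}$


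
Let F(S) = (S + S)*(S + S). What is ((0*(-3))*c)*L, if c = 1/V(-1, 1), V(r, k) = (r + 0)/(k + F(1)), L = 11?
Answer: 0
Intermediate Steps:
F(S) = 4*S**2 (F(S) = (2*S)*(2*S) = 4*S**2)
V(r, k) = r/(4 + k) (V(r, k) = (r + 0)/(k + 4*1**2) = r/(k + 4*1) = r/(k + 4) = r/(4 + k))
c = -5 (c = 1/(-1/(4 + 1)) = 1/(-1/5) = -5)
((0*(-3))*c)*L = ((0*(-3))*(-5))*11 = (0*(-5))*11 = 0*11 = 0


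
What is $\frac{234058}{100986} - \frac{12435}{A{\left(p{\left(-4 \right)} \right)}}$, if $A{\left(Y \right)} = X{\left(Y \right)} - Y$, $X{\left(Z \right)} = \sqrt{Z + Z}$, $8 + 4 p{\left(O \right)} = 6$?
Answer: $- \frac{251035153}{50493} + 9948 i \approx -4971.7 + 9948.0 i$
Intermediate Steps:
$p{\left(O \right)} = - \frac{1}{2}$ ($p{\left(O \right)} = -2 + \frac{1}{4} \cdot 6 = -2 + \frac{3}{2} = - \frac{1}{2}$)
$X{\left(Z \right)} = \sqrt{2} \sqrt{Z}$ ($X{\left(Z \right)} = \sqrt{2 Z} = \sqrt{2} \sqrt{Z}$)
$A{\left(Y \right)} = - Y + \sqrt{2} \sqrt{Y}$ ($A{\left(Y \right)} = \sqrt{2} \sqrt{Y} - Y = - Y + \sqrt{2} \sqrt{Y}$)
$\frac{234058}{100986} - \frac{12435}{A{\left(p{\left(-4 \right)} \right)}} = \frac{234058}{100986} - \frac{12435}{\left(-1\right) \left(- \frac{1}{2}\right) + \sqrt{2} \sqrt{- \frac{1}{2}}} = 234058 \cdot \frac{1}{100986} - \frac{12435}{\frac{1}{2} + \sqrt{2} \frac{i \sqrt{2}}{2}} = \frac{117029}{50493} - \frac{12435}{\frac{1}{2} + i} = \frac{117029}{50493} - 12435 \frac{4 \left(\frac{1}{2} - i\right)}{5} = \frac{117029}{50493} - 9948 \left(\frac{1}{2} - i\right)$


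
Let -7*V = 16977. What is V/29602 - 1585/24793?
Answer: -749344951/5137456702 ≈ -0.14586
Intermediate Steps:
V = -16977/7 (V = -1/7*16977 = -16977/7 ≈ -2425.3)
V/29602 - 1585/24793 = -16977/7/29602 - 1585/24793 = -16977/7*1/29602 - 1585*1/24793 = -16977/207214 - 1585/24793 = -749344951/5137456702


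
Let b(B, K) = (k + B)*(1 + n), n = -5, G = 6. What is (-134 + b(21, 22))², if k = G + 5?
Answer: 68644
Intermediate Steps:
k = 11 (k = 6 + 5 = 11)
b(B, K) = -44 - 4*B (b(B, K) = (11 + B)*(1 - 5) = (11 + B)*(-4) = -44 - 4*B)
(-134 + b(21, 22))² = (-134 + (-44 - 4*21))² = (-134 + (-44 - 84))² = (-134 - 128)² = (-262)² = 68644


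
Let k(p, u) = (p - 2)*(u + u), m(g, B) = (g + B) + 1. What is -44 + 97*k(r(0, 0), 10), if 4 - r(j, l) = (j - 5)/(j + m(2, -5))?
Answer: -1014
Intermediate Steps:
m(g, B) = 1 + B + g (m(g, B) = (B + g) + 1 = 1 + B + g)
r(j, l) = 4 - (-5 + j)/(-2 + j) (r(j, l) = 4 - (j - 5)/(j + (1 - 5 + 2)) = 4 - (-5 + j)/(j - 2) = 4 - (-5 + j)/(-2 + j))
k(p, u) = 2*u*(-2 + p) (k(p, u) = (-2 + p)*(2*u) = 2*u*(-2 + p))
-44 + 97*k(r(0, 0), 10) = -44 + 97*(2*10*(-2 + 3*(-1 + 0)/(-2 + 0))) = -44 + 97*(2*10*(-2 + 3*(-1)/(-2))) = -44 + 97*(2*10*(-2 + 3*(-½)*(-1))) = -44 + 97*(2*10*(-2 + 3/2)) = -44 + 97*(2*10*(-½)) = -44 + 97*(-10) = -44 - 970 = -1014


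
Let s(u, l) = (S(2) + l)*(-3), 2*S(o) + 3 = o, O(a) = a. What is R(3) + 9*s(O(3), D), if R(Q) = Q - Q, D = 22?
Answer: -1161/2 ≈ -580.50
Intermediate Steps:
S(o) = -3/2 + o/2
R(Q) = 0
s(u, l) = 3/2 - 3*l (s(u, l) = ((-3/2 + (1/2)*2) + l)*(-3) = ((-3/2 + 1) + l)*(-3) = (-1/2 + l)*(-3) = 3/2 - 3*l)
R(3) + 9*s(O(3), D) = 0 + 9*(3/2 - 3*22) = 0 + 9*(3/2 - 66) = 0 + 9*(-129/2) = 0 - 1161/2 = -1161/2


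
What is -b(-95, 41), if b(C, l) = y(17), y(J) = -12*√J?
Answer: 12*√17 ≈ 49.477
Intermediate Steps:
b(C, l) = -12*√17
-b(-95, 41) = -(-12)*√17 = 12*√17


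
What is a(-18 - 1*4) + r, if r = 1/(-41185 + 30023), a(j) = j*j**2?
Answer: -118852977/11162 ≈ -10648.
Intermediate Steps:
a(j) = j**3
r = -1/11162 (r = 1/(-11162) = -1/11162 ≈ -8.9590e-5)
a(-18 - 1*4) + r = (-18 - 1*4)**3 - 1/11162 = (-18 - 4)**3 - 1/11162 = (-22)**3 - 1/11162 = -10648 - 1/11162 = -118852977/11162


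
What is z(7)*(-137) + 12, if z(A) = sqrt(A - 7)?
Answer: 12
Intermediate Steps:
z(A) = sqrt(-7 + A)
z(7)*(-137) + 12 = sqrt(-7 + 7)*(-137) + 12 = sqrt(0)*(-137) + 12 = 0*(-137) + 12 = 0 + 12 = 12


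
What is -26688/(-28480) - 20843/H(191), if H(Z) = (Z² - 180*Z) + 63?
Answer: -8372747/962980 ≈ -8.6946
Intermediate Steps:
H(Z) = 63 + Z² - 180*Z
-26688/(-28480) - 20843/H(191) = -26688/(-28480) - 20843/(63 + 191² - 180*191) = -26688*(-1/28480) - 20843/(63 + 36481 - 34380) = 417/445 - 20843/2164 = -8372747/962980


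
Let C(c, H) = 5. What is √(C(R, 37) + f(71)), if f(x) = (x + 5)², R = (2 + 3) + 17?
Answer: √5781 ≈ 76.033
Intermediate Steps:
R = 22 (R = 5 + 17 = 22)
f(x) = (5 + x)²
√(C(R, 37) + f(71)) = √(5 + (5 + 71)²) = √(5 + 76²) = √(5 + 5776) = √5781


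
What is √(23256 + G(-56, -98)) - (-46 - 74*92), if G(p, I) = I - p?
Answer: 6854 + √23214 ≈ 7006.4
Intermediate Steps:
√(23256 + G(-56, -98)) - (-46 - 74*92) = √(23256 + (-98 - 1*(-56))) - (-46 - 74*92) = √(23256 + (-98 + 56)) - (-46 - 6808) = √(23256 - 42) - 1*(-6854) = √23214 + 6854 = 6854 + √23214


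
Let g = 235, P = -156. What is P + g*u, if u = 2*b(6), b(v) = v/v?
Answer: 314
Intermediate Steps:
b(v) = 1
u = 2 (u = 2*1 = 2)
P + g*u = -156 + 235*2 = -156 + 470 = 314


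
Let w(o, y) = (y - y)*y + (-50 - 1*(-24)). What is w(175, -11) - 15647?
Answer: -15673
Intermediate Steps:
w(o, y) = -26 (w(o, y) = 0*y + (-50 + 24) = 0 - 26 = -26)
w(175, -11) - 15647 = -26 - 15647 = -15673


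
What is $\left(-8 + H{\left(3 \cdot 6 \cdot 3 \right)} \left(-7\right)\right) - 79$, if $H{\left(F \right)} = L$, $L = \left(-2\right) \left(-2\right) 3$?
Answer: $-171$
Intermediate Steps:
$L = 12$ ($L = 4 \cdot 3 = 12$)
$H{\left(F \right)} = 12$
$\left(-8 + H{\left(3 \cdot 6 \cdot 3 \right)} \left(-7\right)\right) - 79 = \left(-8 + 12 \left(-7\right)\right) - 79 = \left(-8 - 84\right) - 79 = -92 - 79 = -171$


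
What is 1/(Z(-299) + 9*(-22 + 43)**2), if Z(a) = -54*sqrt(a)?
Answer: 49/205245 + 2*I*sqrt(299)/615735 ≈ 0.00023874 + 5.6166e-5*I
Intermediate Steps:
1/(Z(-299) + 9*(-22 + 43)**2) = 1/(-54*I*sqrt(299) + 9*(-22 + 43)**2) = 1/(-54*I*sqrt(299) + 9*21**2) = 1/(-54*I*sqrt(299) + 9*441) = 1/(-54*I*sqrt(299) + 3969) = 1/(3969 - 54*I*sqrt(299))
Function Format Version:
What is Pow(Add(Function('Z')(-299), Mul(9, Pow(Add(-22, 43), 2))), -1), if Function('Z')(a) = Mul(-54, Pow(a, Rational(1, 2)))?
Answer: Add(Rational(49, 205245), Mul(Rational(2, 615735), I, Pow(299, Rational(1, 2)))) ≈ Add(0.00023874, Mul(5.6166e-5, I))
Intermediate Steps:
Pow(Add(Function('Z')(-299), Mul(9, Pow(Add(-22, 43), 2))), -1) = Pow(Add(Mul(-54, Pow(-299, Rational(1, 2))), Mul(9, Pow(Add(-22, 43), 2))), -1) = Pow(Add(Mul(-54, Mul(I, Pow(299, Rational(1, 2)))), Mul(9, Pow(21, 2))), -1) = Pow(Add(Mul(-54, I, Pow(299, Rational(1, 2))), Mul(9, 441)), -1) = Pow(Add(Mul(-54, I, Pow(299, Rational(1, 2))), 3969), -1) = Pow(Add(3969, Mul(-54, I, Pow(299, Rational(1, 2)))), -1)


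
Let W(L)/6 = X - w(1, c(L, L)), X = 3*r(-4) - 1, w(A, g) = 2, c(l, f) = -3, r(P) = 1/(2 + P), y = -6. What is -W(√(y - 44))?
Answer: 27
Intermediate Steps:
X = -5/2 (X = 3/(2 - 4) - 1 = 3/(-2) - 1 = 3*(-½) - 1 = -3/2 - 1 = -5/2 ≈ -2.5000)
W(L) = -27 (W(L) = 6*(-5/2 - 1*2) = 6*(-5/2 - 2) = 6*(-9/2) = -27)
-W(√(y - 44)) = -1*(-27) = 27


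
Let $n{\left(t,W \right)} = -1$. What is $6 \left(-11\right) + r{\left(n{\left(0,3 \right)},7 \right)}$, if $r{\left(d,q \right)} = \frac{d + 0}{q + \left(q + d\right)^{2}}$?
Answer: $- \frac{2839}{43} \approx -66.023$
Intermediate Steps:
$r{\left(d,q \right)} = \frac{d}{q + \left(d + q\right)^{2}}$
$6 \left(-11\right) + r{\left(n{\left(0,3 \right)},7 \right)} = 6 \left(-11\right) - \frac{1}{7 + \left(-1 + 7\right)^{2}} = -66 - \frac{1}{7 + 6^{2}} = -66 - \frac{1}{7 + 36} = -66 - \frac{1}{43} = - \frac{2839}{43}$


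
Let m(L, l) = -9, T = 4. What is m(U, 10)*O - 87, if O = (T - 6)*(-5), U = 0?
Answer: -177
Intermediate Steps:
O = 10 (O = (4 - 6)*(-5) = -2*(-5) = 10)
m(U, 10)*O - 87 = -9*10 - 87 = -90 - 87 = -177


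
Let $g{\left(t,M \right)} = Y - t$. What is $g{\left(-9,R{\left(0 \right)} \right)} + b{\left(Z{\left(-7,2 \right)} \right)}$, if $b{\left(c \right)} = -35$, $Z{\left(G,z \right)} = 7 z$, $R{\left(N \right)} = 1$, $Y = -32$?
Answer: $-58$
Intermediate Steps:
$g{\left(t,M \right)} = -32 - t$
$g{\left(-9,R{\left(0 \right)} \right)} + b{\left(Z{\left(-7,2 \right)} \right)} = \left(-32 - -9\right) - 35 = \left(-32 + 9\right) - 35 = -23 - 35 = -58$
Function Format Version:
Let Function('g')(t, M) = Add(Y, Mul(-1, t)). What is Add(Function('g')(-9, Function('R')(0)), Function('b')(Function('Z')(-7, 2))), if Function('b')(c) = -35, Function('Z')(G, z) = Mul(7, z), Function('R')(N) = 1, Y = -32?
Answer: -58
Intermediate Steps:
Function('g')(t, M) = Add(-32, Mul(-1, t))
Add(Function('g')(-9, Function('R')(0)), Function('b')(Function('Z')(-7, 2))) = Add(Add(-32, Mul(-1, -9)), -35) = Add(Add(-32, 9), -35) = Add(-23, -35) = -58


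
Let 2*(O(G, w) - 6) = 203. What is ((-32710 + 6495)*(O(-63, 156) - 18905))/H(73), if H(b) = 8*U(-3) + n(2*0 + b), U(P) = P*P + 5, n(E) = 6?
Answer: 985552925/236 ≈ 4.1761e+6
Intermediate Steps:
O(G, w) = 215/2 (O(G, w) = 6 + (½)*203 = 6 + 203/2 = 215/2)
U(P) = 5 + P² (U(P) = P² + 5 = 5 + P²)
H(b) = 118 (H(b) = 8*(5 + (-3)²) + 6 = 8*(5 + 9) + 6 = 8*14 + 6 = 112 + 6 = 118)
((-32710 + 6495)*(O(-63, 156) - 18905))/H(73) = ((-32710 + 6495)*(215/2 - 18905))/118 = -26215*(-37595/2)*(1/118) = (985552925/2)*(1/118) = 985552925/236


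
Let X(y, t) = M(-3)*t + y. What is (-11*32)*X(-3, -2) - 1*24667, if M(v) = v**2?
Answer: -17275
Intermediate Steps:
X(y, t) = y + 9*t (X(y, t) = (-3)**2*t + y = 9*t + y = y + 9*t)
(-11*32)*X(-3, -2) - 1*24667 = (-11*32)*(-3 + 9*(-2)) - 1*24667 = -352*(-3 - 18) - 24667 = -352*(-21) - 24667 = 7392 - 24667 = -17275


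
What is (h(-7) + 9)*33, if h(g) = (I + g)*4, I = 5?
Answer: 33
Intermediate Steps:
h(g) = 20 + 4*g (h(g) = (5 + g)*4 = 20 + 4*g)
(h(-7) + 9)*33 = ((20 + 4*(-7)) + 9)*33 = ((20 - 28) + 9)*33 = (-8 + 9)*33 = 1*33 = 33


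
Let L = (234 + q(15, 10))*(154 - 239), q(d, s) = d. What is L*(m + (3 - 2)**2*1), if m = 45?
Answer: -973590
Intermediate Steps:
L = -21165 (L = (234 + 15)*(154 - 239) = 249*(-85) = -21165)
L*(m + (3 - 2)**2*1) = -21165*(45 + (3 - 2)**2*1) = -21165*(45 + 1**2*1) = -21165*(45 + 1*1) = -21165*(45 + 1) = -21165*46 = -973590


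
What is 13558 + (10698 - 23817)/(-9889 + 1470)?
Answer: 114157921/8419 ≈ 13560.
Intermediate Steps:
13558 + (10698 - 23817)/(-9889 + 1470) = 13558 - 13119/(-8419) = 13558 - 13119*(-1/8419) = 13558 + 13119/8419 = 114157921/8419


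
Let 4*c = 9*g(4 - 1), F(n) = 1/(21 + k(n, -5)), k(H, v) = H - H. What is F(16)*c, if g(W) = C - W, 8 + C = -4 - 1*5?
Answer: -15/7 ≈ -2.1429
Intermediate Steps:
k(H, v) = 0
C = -17 (C = -8 + (-4 - 1*5) = -8 + (-4 - 5) = -8 - 9 = -17)
g(W) = -17 - W
F(n) = 1/21 (F(n) = 1/(21 + 0) = 1/21)
c = -45 (c = (9*(-17 - (4 - 1)))/4 = (9*(-17 - 1*3))/4 = (9*(-17 - 3))/4 = (9*(-20))/4 = (1/4)*(-180) = -45)
F(16)*c = (1/21)*(-45) = -15/7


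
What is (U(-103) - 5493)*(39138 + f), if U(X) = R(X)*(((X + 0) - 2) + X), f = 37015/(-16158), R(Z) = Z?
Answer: 10074044143559/16158 ≈ 6.2347e+8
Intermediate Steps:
f = -37015/16158 (f = 37015*(-1/16158) = -37015/16158 ≈ -2.2908)
U(X) = X*(-2 + 2*X) (U(X) = X*(((X + 0) - 2) + X) = X*((X - 2) + X) = X*((-2 + X) + X) = X*(-2 + 2*X))
(U(-103) - 5493)*(39138 + f) = (2*(-103)*(-1 - 103) - 5493)*(39138 - 37015/16158) = (2*(-103)*(-104) - 5493)*(632354789/16158) = (21424 - 5493)*(632354789/16158) = 15931*(632354789/16158) = 10074044143559/16158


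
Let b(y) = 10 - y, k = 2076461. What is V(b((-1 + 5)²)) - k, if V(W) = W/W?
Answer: -2076460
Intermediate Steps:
V(W) = 1
V(b((-1 + 5)²)) - k = 1 - 1*2076461 = 1 - 2076461 = -2076460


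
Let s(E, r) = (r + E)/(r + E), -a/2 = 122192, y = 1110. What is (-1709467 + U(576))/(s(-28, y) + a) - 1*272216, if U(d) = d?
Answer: -66523253837/244383 ≈ -2.7221e+5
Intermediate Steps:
a = -244384 (a = -2*122192 = -244384)
s(E, r) = 1 (s(E, r) = (E + r)/(E + r) = 1)
(-1709467 + U(576))/(s(-28, y) + a) - 1*272216 = (-1709467 + 576)/(1 - 244384) - 1*272216 = -1708891/(-244383) - 272216 = -1708891*(-1/244383) - 272216 = 1708891/244383 - 272216 = -66523253837/244383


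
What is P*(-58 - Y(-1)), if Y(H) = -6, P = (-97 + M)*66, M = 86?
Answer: 37752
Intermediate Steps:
P = -726 (P = (-97 + 86)*66 = -11*66 = -726)
P*(-58 - Y(-1)) = -726*(-58 - 1*(-6)) = -726*(-58 + 6) = -726*(-52) = 37752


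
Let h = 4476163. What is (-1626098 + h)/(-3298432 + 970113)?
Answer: -2850065/2328319 ≈ -1.2241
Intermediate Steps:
(-1626098 + h)/(-3298432 + 970113) = (-1626098 + 4476163)/(-3298432 + 970113) = 2850065/(-2328319) = 2850065*(-1/2328319) = -2850065/2328319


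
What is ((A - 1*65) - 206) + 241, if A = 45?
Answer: 15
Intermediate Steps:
((A - 1*65) - 206) + 241 = ((45 - 1*65) - 206) + 241 = ((45 - 65) - 206) + 241 = (-20 - 206) + 241 = -226 + 241 = 15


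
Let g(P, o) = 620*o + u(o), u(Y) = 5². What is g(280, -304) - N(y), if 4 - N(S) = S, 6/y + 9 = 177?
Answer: -5276851/28 ≈ -1.8846e+5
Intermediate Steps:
u(Y) = 25
y = 1/28 (y = 6/(-9 + 177) = 6/168 = 6*(1/168) = 1/28 ≈ 0.035714)
g(P, o) = 25 + 620*o (g(P, o) = 620*o + 25 = 25 + 620*o)
N(S) = 4 - S
g(280, -304) - N(y) = (25 + 620*(-304)) - (4 - 1*1/28) = (25 - 188480) - (4 - 1/28) = -188455 - 1*111/28 = -188455 - 111/28 = -5276851/28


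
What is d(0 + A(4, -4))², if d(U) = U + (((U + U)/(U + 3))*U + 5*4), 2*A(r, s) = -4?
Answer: 676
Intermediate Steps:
A(r, s) = -2 (A(r, s) = (½)*(-4) = -2)
d(U) = 20 + U + 2*U²/(3 + U) (d(U) = U + (((2*U)/(3 + U))*U + 20) = U + ((2*U/(3 + U))*U + 20) = U + (2*U²/(3 + U) + 20) = U + (20 + 2*U²/(3 + U)) = 20 + U + 2*U²/(3 + U))
d(0 + A(4, -4))² = ((60 + 3*(0 - 2)² + 23*(0 - 2))/(3 + (0 - 2)))² = ((60 + 3*(-2)² + 23*(-2))/(3 - 2))² = ((60 + 3*4 - 46)/1)² = (1*(60 + 12 - 46))² = (1*26)² = 26² = 676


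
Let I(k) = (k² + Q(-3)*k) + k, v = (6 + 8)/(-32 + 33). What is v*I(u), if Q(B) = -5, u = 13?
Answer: 1638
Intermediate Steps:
v = 14 (v = 14/1 = 14*1 = 14)
I(k) = k² - 4*k (I(k) = (k² - 5*k) + k = k² - 4*k)
v*I(u) = 14*(13*(-4 + 13)) = 14*(13*9) = 14*117 = 1638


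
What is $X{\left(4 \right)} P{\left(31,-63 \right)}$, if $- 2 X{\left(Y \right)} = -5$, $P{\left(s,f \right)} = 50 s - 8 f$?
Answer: $5135$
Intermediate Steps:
$P{\left(s,f \right)} = - 8 f + 50 s$
$X{\left(Y \right)} = \frac{5}{2}$ ($X{\left(Y \right)} = \left(- \frac{1}{2}\right) \left(-5\right) = \frac{5}{2}$)
$X{\left(4 \right)} P{\left(31,-63 \right)} = \frac{5 \left(\left(-8\right) \left(-63\right) + 50 \cdot 31\right)}{2} = \frac{5 \left(504 + 1550\right)}{2} = \frac{5}{2} \cdot 2054 = 5135$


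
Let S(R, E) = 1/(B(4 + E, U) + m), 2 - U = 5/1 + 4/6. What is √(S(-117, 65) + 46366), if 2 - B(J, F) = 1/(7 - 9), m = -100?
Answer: 2*√440766690/195 ≈ 215.33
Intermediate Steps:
U = -11/3 (U = 2 - (5/1 + 4/6) = 2 - (5*1 + 4*(⅙)) = 2 - (5 + ⅔) = 2 - 1*17/3 = 2 - 17/3 = -11/3 ≈ -3.6667)
B(J, F) = 5/2 (B(J, F) = 2 - 1/(7 - 9) = 2 - 1/(-2) = 2 - 1*(-½) = 2 + ½ = 5/2)
S(R, E) = -2/195 (S(R, E) = 1/(5/2 - 100) = 1/(-195/2) = -2/195)
√(S(-117, 65) + 46366) = √(-2/195 + 46366) = √(9041368/195) = 2*√440766690/195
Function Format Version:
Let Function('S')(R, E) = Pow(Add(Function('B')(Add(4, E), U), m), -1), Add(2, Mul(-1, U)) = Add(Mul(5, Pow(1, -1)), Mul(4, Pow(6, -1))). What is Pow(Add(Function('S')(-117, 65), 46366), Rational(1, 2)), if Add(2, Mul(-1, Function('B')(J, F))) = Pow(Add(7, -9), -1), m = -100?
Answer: Mul(Rational(2, 195), Pow(440766690, Rational(1, 2))) ≈ 215.33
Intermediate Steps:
U = Rational(-11, 3) (U = Add(2, Mul(-1, Add(Mul(5, Pow(1, -1)), Mul(4, Pow(6, -1))))) = Add(2, Mul(-1, Add(Mul(5, 1), Mul(4, Rational(1, 6))))) = Add(2, Mul(-1, Add(5, Rational(2, 3)))) = Add(2, Mul(-1, Rational(17, 3))) = Add(2, Rational(-17, 3)) = Rational(-11, 3) ≈ -3.6667)
Function('B')(J, F) = Rational(5, 2) (Function('B')(J, F) = Add(2, Mul(-1, Pow(Add(7, -9), -1))) = Add(2, Mul(-1, Pow(-2, -1))) = Add(2, Mul(-1, Rational(-1, 2))) = Add(2, Rational(1, 2)) = Rational(5, 2))
Function('S')(R, E) = Rational(-2, 195) (Function('S')(R, E) = Pow(Add(Rational(5, 2), -100), -1) = Pow(Rational(-195, 2), -1) = Rational(-2, 195))
Pow(Add(Function('S')(-117, 65), 46366), Rational(1, 2)) = Pow(Add(Rational(-2, 195), 46366), Rational(1, 2)) = Pow(Rational(9041368, 195), Rational(1, 2)) = Mul(Rational(2, 195), Pow(440766690, Rational(1, 2)))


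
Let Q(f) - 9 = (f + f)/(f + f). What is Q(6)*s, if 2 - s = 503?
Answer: -5010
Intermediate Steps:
Q(f) = 10 (Q(f) = 9 + (f + f)/(f + f) = 9 + (2*f)/((2*f)) = 9 + (2*f)*(1/(2*f)) = 9 + 1 = 10)
s = -501 (s = 2 - 1*503 = 2 - 503 = -501)
Q(6)*s = 10*(-501) = -5010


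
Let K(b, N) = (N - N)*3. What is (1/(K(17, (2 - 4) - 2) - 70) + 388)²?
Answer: 737611281/4900 ≈ 1.5053e+5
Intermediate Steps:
K(b, N) = 0 (K(b, N) = 0*3 = 0)
(1/(K(17, (2 - 4) - 2) - 70) + 388)² = (1/(0 - 70) + 388)² = (1/(-70) + 388)² = (-1/70 + 388)² = (27159/70)² = 737611281/4900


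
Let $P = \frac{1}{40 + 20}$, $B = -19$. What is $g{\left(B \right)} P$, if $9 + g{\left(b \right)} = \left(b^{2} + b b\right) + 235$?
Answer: $\frac{79}{5} \approx 15.8$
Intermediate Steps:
$P = \frac{1}{60} \approx 0.016667$
$g{\left(b \right)} = 226 + 2 b^{2}$ ($g{\left(b \right)} = -9 + \left(\left(b^{2} + b b\right) + 235\right) = -9 + \left(\left(b^{2} + b^{2}\right) + 235\right) = -9 + \left(2 b^{2} + 235\right) = -9 + \left(235 + 2 b^{2}\right) = 226 + 2 b^{2}$)
$g{\left(B \right)} P = \left(226 + 2 \left(-19\right)^{2}\right) \frac{1}{60} = \left(226 + 2 \cdot 361\right) \frac{1}{60} = \left(226 + 722\right) \frac{1}{60} = 948 \cdot \frac{1}{60} = \frac{79}{5}$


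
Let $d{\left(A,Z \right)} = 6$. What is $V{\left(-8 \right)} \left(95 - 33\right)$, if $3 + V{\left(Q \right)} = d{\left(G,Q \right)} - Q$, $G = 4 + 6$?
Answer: $682$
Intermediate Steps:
$G = 10$
$V{\left(Q \right)} = 3 - Q$ ($V{\left(Q \right)} = -3 - \left(-6 + Q\right) = 3 - Q$)
$V{\left(-8 \right)} \left(95 - 33\right) = \left(3 - -8\right) \left(95 - 33\right) = \left(3 + 8\right) 62 = 11 \cdot 62 = 682$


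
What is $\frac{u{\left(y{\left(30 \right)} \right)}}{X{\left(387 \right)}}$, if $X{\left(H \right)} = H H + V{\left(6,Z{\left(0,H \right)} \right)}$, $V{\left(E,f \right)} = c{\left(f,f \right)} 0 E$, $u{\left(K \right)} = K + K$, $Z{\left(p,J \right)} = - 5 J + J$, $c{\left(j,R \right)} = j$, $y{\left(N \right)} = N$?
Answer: $\frac{20}{49923} \approx 0.00040062$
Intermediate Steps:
$Z{\left(p,J \right)} = - 4 J$
$u{\left(K \right)} = 2 K$
$V{\left(E,f \right)} = 0$ ($V{\left(E,f \right)} = f 0 E = 0 E = 0$)
$X{\left(H \right)} = H^{2}$ ($X{\left(H \right)} = H H + 0 = H^{2} + 0 = H^{2}$)
$\frac{u{\left(y{\left(30 \right)} \right)}}{X{\left(387 \right)}} = \frac{2 \cdot 30}{387^{2}} = \frac{60}{149769} = 60 \cdot \frac{1}{149769} = \frac{20}{49923}$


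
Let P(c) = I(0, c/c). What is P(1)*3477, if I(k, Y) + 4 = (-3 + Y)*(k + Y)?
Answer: -20862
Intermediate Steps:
I(k, Y) = -4 + (-3 + Y)*(Y + k) (I(k, Y) = -4 + (-3 + Y)*(k + Y) = -4 + (-3 + Y)*(Y + k))
P(c) = -6 (P(c) = -4 + (c/c)² - 3*c/c - 3*0 + (c/c)*0 = -4 + 1² - 3*1 + 0 + 1*0 = -4 + 1 - 3 + 0 + 0 = -6)
P(1)*3477 = -6*3477 = -20862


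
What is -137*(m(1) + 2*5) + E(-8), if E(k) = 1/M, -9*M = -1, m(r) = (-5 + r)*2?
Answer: -265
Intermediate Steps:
m(r) = -10 + 2*r
M = 1/9 (M = -1/9*(-1) = 1/9 ≈ 0.11111)
E(k) = 9 (E(k) = 1/(1/9) = 9)
-137*(m(1) + 2*5) + E(-8) = -137*((-10 + 2*1) + 2*5) + 9 = -137*((-10 + 2) + 10) + 9 = -137*(-8 + 10) + 9 = -137*2 + 9 = -274 + 9 = -265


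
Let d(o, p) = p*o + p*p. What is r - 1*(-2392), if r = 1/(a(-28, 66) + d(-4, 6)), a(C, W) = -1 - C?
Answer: 93289/39 ≈ 2392.0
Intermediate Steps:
d(o, p) = p² + o*p (d(o, p) = o*p + p² = p² + o*p)
r = 1/39 (r = 1/((-1 - 1*(-28)) + 6*(-4 + 6)) = 1/((-1 + 28) + 6*2) = 1/(27 + 12) = 1/39 ≈ 0.025641)
r - 1*(-2392) = 1/39 - 1*(-2392) = 1/39 + 2392 = 93289/39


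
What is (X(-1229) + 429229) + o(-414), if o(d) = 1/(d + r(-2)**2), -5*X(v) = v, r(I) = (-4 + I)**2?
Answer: 1893983873/4410 ≈ 4.2948e+5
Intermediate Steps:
X(v) = -v/5
o(d) = 1/(1296 + d) (o(d) = 1/(d + ((-4 - 2)**2)**2) = 1/(d + ((-6)**2)**2) = 1/(d + 36**2) = 1/(d + 1296) = 1/(1296 + d))
(X(-1229) + 429229) + o(-414) = (-1/5*(-1229) + 429229) + 1/(1296 - 414) = (1229/5 + 429229) + 1/882 = 2147374/5 + 1/882 = 1893983873/4410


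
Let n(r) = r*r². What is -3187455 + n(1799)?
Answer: 5819097944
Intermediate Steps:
n(r) = r³
-3187455 + n(1799) = -3187455 + 1799³ = -3187455 + 5822285399 = 5819097944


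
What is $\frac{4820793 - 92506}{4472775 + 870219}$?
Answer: $\frac{4728287}{5342994} \approx 0.88495$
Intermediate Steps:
$\frac{4820793 - 92506}{4472775 + 870219} = \frac{4820793 - 92506}{5342994} = 4728287 \cdot \frac{1}{5342994} = \frac{4728287}{5342994}$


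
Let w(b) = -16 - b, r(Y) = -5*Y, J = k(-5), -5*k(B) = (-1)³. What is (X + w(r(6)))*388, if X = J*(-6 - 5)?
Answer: 22892/5 ≈ 4578.4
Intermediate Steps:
k(B) = ⅕ (k(B) = -⅕*(-1)³ = -⅕*(-1) = ⅕)
J = ⅕ ≈ 0.20000
X = -11/5 (X = (-6 - 5)/5 = (⅕)*(-11) = -11/5 ≈ -2.2000)
(X + w(r(6)))*388 = (-11/5 + (-16 - (-5)*6))*388 = (-11/5 + (-16 - 1*(-30)))*388 = (-11/5 + (-16 + 30))*388 = (-11/5 + 14)*388 = (59/5)*388 = 22892/5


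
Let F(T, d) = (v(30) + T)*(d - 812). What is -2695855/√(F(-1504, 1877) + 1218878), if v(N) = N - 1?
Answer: 2695855*I*√351997/351997 ≈ 4543.9*I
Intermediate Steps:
v(N) = -1 + N
F(T, d) = (-812 + d)*(29 + T) (F(T, d) = ((-1 + 30) + T)*(d - 812) = (29 + T)*(-812 + d) = (-812 + d)*(29 + T))
-2695855/√(F(-1504, 1877) + 1218878) = -2695855/√((-23548 - 812*(-1504) + 29*1877 - 1504*1877) + 1218878) = -2695855/√((-23548 + 1221248 + 54433 - 2823008) + 1218878) = -2695855/√(-1570875 + 1218878) = -2695855*(-I*√351997/351997) = -(-2695855)*I*√351997/351997 = 2695855*I*√351997/351997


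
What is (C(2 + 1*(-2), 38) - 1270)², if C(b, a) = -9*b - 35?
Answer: 1703025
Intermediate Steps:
C(b, a) = -35 - 9*b
(C(2 + 1*(-2), 38) - 1270)² = ((-35 - 9*(2 + 1*(-2))) - 1270)² = ((-35 - 9*(2 - 2)) - 1270)² = ((-35 - 9*0) - 1270)² = ((-35 + 0) - 1270)² = (-35 - 1270)² = (-1305)² = 1703025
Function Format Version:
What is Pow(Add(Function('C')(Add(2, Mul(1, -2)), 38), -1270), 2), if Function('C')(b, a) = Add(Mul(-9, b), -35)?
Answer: 1703025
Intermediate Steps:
Function('C')(b, a) = Add(-35, Mul(-9, b))
Pow(Add(Function('C')(Add(2, Mul(1, -2)), 38), -1270), 2) = Pow(Add(Add(-35, Mul(-9, Add(2, Mul(1, -2)))), -1270), 2) = Pow(Add(Add(-35, Mul(-9, Add(2, -2))), -1270), 2) = Pow(Add(Add(-35, Mul(-9, 0)), -1270), 2) = Pow(Add(Add(-35, 0), -1270), 2) = Pow(Add(-35, -1270), 2) = Pow(-1305, 2) = 1703025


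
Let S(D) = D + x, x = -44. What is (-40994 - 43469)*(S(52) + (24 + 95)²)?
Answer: -1196756247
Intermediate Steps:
S(D) = -44 + D (S(D) = D - 44 = -44 + D)
(-40994 - 43469)*(S(52) + (24 + 95)²) = (-40994 - 43469)*((-44 + 52) + (24 + 95)²) = -84463*(8 + 119²) = -84463*(8 + 14161) = -84463*14169 = -1196756247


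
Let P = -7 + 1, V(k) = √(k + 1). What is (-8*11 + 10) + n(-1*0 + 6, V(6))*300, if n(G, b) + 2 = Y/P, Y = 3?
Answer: -828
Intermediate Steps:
V(k) = √(1 + k)
P = -6
n(G, b) = -5/2 (n(G, b) = -2 + 3/(-6) = -2 + 3*(-⅙) = -2 - ½ = -5/2)
(-8*11 + 10) + n(-1*0 + 6, V(6))*300 = (-8*11 + 10) - 5/2*300 = (-88 + 10) - 750 = -78 - 750 = -828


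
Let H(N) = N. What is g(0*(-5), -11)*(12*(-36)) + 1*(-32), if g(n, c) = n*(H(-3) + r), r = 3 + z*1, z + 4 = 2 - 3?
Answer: -32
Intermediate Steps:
z = -5 (z = -4 + (2 - 3) = -4 - 1 = -5)
r = -2 (r = 3 - 5*1 = 3 - 5 = -2)
g(n, c) = -5*n (g(n, c) = n*(-3 - 2) = n*(-5) = -5*n)
g(0*(-5), -11)*(12*(-36)) + 1*(-32) = (-0*(-5))*(12*(-36)) + 1*(-32) = -5*0*(-432) - 32 = 0*(-432) - 32 = 0 - 32 = -32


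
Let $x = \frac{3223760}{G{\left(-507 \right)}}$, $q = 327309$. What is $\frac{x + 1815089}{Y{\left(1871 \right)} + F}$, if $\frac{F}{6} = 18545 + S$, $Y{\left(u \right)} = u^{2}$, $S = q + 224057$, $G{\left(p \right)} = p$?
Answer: $\frac{917026363}{3508494249} \approx 0.26137$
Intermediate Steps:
$S = 551366$ ($S = 327309 + 224057 = 551366$)
$F = 3419466$ ($F = 6 \left(18545 + 551366\right) = 6 \cdot 569911 = 3419466$)
$x = - \frac{3223760}{507}$ ($x = \frac{3223760}{-507} = 3223760 \left(- \frac{1}{507}\right) = - \frac{3223760}{507} \approx -6358.5$)
$\frac{x + 1815089}{Y{\left(1871 \right)} + F} = \frac{- \frac{3223760}{507} + 1815089}{1871^{2} + 3419466} = \frac{917026363}{507 \left(3500641 + 3419466\right)} = \frac{917026363}{507 \cdot 6920107} = \frac{917026363}{507} \cdot \frac{1}{6920107} = \frac{917026363}{3508494249}$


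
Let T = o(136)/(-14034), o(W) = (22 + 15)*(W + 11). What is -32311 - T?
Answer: -151149045/4678 ≈ -32311.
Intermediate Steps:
o(W) = 407 + 37*W (o(W) = 37*(11 + W) = 407 + 37*W)
T = -1813/4678 (T = (407 + 37*136)/(-14034) = (407 + 5032)*(-1/14034) = 5439*(-1/14034) = -1813/4678 ≈ -0.38756)
-32311 - T = -32311 - 1*(-1813/4678) = -32311 + 1813/4678 = -151149045/4678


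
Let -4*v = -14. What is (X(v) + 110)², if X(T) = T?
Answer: 51529/4 ≈ 12882.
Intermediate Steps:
v = 7/2 (v = -¼*(-14) = 7/2 ≈ 3.5000)
(X(v) + 110)² = (7/2 + 110)² = (227/2)² = 51529/4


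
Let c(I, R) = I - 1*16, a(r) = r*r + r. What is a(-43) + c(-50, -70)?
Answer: 1740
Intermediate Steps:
a(r) = r + r**2 (a(r) = r**2 + r = r + r**2)
c(I, R) = -16 + I (c(I, R) = I - 16 = -16 + I)
a(-43) + c(-50, -70) = -43*(1 - 43) + (-16 - 50) = -43*(-42) - 66 = 1806 - 66 = 1740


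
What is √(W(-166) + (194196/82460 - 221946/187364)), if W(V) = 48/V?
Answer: 3*√2618155651507829090/5170777990 ≈ 0.93878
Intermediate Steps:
√(W(-166) + (194196/82460 - 221946/187364)) = √(48/(-166) + (194196/82460 - 221946/187364)) = √(48*(-1/166) + (194196*(1/82460) - 221946*1/187364)) = √(-24/83 + (48549/20615 - 110973/93682)) = √(-24/83 + 72918033/62298530) = √(4557032019/5170777990) = 3*√2618155651507829090/5170777990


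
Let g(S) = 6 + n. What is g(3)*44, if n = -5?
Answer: 44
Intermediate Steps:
g(S) = 1 (g(S) = 6 - 5 = 1)
g(3)*44 = 1*44 = 44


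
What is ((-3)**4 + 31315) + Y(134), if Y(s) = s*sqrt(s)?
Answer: 31396 + 134*sqrt(134) ≈ 32947.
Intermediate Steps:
Y(s) = s**(3/2)
((-3)**4 + 31315) + Y(134) = ((-3)**4 + 31315) + 134**(3/2) = (81 + 31315) + 134*sqrt(134) = 31396 + 134*sqrt(134)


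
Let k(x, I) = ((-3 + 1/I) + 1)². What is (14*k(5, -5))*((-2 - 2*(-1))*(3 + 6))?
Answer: 0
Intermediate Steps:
k(x, I) = (-2 + 1/I)²
(14*k(5, -5))*((-2 - 2*(-1))*(3 + 6)) = (14*((-1 + 2*(-5))²/(-5)²))*((-2 - 2*(-1))*(3 + 6)) = (14*((-1 - 10)²/25))*((-2 + 2)*9) = (14*((1/25)*(-11)²))*(0*9) = (14*((1/25)*121))*0 = (14*(121/25))*0 = (1694/25)*0 = 0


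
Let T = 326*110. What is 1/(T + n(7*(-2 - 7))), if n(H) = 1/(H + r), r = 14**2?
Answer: 133/4769381 ≈ 2.7886e-5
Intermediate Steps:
r = 196
n(H) = 1/(196 + H) (n(H) = 1/(H + 196) = 1/(196 + H))
T = 35860
1/(T + n(7*(-2 - 7))) = 1/(35860 + 1/(196 + 7*(-2 - 7))) = 1/(35860 + 1/(196 + 7*(-9))) = 1/(35860 + 1/(196 - 63)) = 1/(35860 + 1/133) = 1/(4769381/133) = 133/4769381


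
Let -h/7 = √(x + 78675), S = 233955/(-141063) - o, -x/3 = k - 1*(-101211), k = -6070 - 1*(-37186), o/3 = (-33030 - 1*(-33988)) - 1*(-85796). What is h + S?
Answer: -12237857487/47021 - 7*I*√318306 ≈ -2.6026e+5 - 3949.3*I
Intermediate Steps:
o = 260262 (o = 3*((-33030 - 1*(-33988)) - 1*(-85796)) = 3*((-33030 + 33988) + 85796) = 3*(958 + 85796) = 3*86754 = 260262)
k = 31116 (k = -6070 + 37186 = 31116)
x = -396981 (x = -3*(31116 - 1*(-101211)) = -3*(31116 + 101211) = -3*132327 = -396981)
S = -12237857487/47021 (S = 233955/(-141063) - 1*260262 = 233955*(-1/141063) - 260262 = -77985/47021 - 260262 = -12237857487/47021 ≈ -2.6026e+5)
h = -7*I*√318306 (h = -7*√(-396981 + 78675) = -7*I*√318306 ≈ -3949.3*I)
h + S = -7*I*√318306 - 12237857487/47021 = -12237857487/47021 - 7*I*√318306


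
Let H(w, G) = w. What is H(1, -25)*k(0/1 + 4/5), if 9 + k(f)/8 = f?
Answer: -328/5 ≈ -65.600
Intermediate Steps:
k(f) = -72 + 8*f
H(1, -25)*k(0/1 + 4/5) = 1*(-72 + 8*(0/1 + 4/5)) = 1*(-72 + 8*(0*1 + 4*(1/5))) = 1*(-72 + 8*(0 + 4/5)) = 1*(-72 + 8*(4/5)) = 1*(-72 + 32/5) = 1*(-328/5) = -328/5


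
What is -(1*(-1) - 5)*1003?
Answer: 6018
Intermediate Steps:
-(1*(-1) - 5)*1003 = -(-1 - 5)*1003 = -(-6)*1003 = -1*(-6018) = 6018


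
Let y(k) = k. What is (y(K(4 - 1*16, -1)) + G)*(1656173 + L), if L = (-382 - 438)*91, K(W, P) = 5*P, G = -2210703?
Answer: -3496351869524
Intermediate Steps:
L = -74620 (L = -820*91 = -74620)
(y(K(4 - 1*16, -1)) + G)*(1656173 + L) = (5*(-1) - 2210703)*(1656173 - 74620) = (-5 - 2210703)*1581553 = -2210708*1581553 = -3496351869524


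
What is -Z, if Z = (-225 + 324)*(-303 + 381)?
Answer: -7722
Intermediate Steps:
Z = 7722 (Z = 99*78 = 7722)
-Z = -1*7722 = -7722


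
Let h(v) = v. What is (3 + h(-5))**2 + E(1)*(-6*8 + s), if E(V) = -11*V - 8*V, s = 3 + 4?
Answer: 783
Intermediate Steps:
s = 7
E(V) = -19*V
(3 + h(-5))**2 + E(1)*(-6*8 + s) = (3 - 5)**2 + (-19*1)*(-6*8 + 7) = (-2)**2 - 19*(-48 + 7) = 4 - 19*(-41) = 4 + 779 = 783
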